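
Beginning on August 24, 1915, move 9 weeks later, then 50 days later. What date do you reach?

December 15, 1915

Adding 9 weeks (= 63 days) from August 24, 1915:
August has 31 days, so 31 − 24 = 7 days remain after August 24, 1915; 63 − 7 = 56 left.
September 1915 has 30 days: 56 − 30 = 26 left.
26 days into October 1915 → October 26, 1915.
Adding 50 days from October 26, 1915:
October has 31 days, so 31 − 26 = 5 days remain after October 26, 1915; 50 − 5 = 45 left.
November 1915 has 30 days: 45 − 30 = 15 left.
15 days into December 1915 → December 15, 1915.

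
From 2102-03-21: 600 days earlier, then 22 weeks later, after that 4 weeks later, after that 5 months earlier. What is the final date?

August 27, 2100

Subtracting 600 days from March 21, 2102:
Going back 21 days from March 21, 2102 reaches the end of the previous month; 600 − 21 = 579 left.
February 2102 has 28 days (2102 is not a leap year): 579 − 28 = 551 left.
January 2102 has 31 days: 551 − 31 = 520 left.
December 2101 has 31 days: 520 − 31 = 489 left.
November 2101 has 30 days: 489 − 30 = 459 left.
October 2101 has 31 days: 459 − 31 = 428 left.
September 2101 has 30 days: 428 − 30 = 398 left.
August 2101 has 31 days: 398 − 31 = 367 left.
July 2101 has 31 days: 367 − 31 = 336 left.
June 2101 has 30 days: 336 − 30 = 306 left.
May 2101 has 31 days: 306 − 31 = 275 left.
April 2101 has 30 days: 275 − 30 = 245 left.
March 2101 has 31 days: 245 − 31 = 214 left.
February 2101 has 28 days (2101 is not a leap year): 214 − 28 = 186 left.
January 2101 has 31 days: 186 − 31 = 155 left.
December 2100 has 31 days: 155 − 31 = 124 left.
November 2100 has 30 days: 124 − 30 = 94 left.
October 2100 has 31 days: 94 − 31 = 63 left.
September 2100 has 30 days: 63 − 30 = 33 left.
August 2100 has 31 days: 33 − 31 = 2 left.
July 2100 has 31 days; 31 − 2 = 29 → July 29, 2100.
Counting forward 22 weeks (= 154 days) from July 29, 2100:
July has 31 days, so 31 − 29 = 2 days remain after July 29, 2100; 154 − 2 = 152 left.
August 2100 has 31 days: 152 − 31 = 121 left.
September 2100 has 30 days: 121 − 30 = 91 left.
October 2100 has 31 days: 91 − 31 = 60 left.
November 2100 has 30 days: 60 − 30 = 30 left.
30 days into December 2100 → December 30, 2100.
Adding 4 weeks (= 28 days) from December 30, 2100:
December has 31 days, so 31 − 30 = 1 day remains after December 30, 2100; 28 − 1 = 27 left.
27 days into January 2101 → January 27, 2101.
Counting back 5 months from January 27, 2101:
month 1 − 5 = -4, which is month 8 of year 2100 → August 2100.
Day 27 is valid in August, giving August 27, 2100.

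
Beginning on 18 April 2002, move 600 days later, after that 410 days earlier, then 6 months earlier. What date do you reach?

April 25, 2002

Counting forward 600 days from April 18, 2002:
April has 30 days, so 30 − 18 = 12 days remain after April 18, 2002; 600 − 12 = 588 left.
May 2002 has 31 days: 588 − 31 = 557 left.
June 2002 has 30 days: 557 − 30 = 527 left.
July 2002 has 31 days: 527 − 31 = 496 left.
August 2002 has 31 days: 496 − 31 = 465 left.
September 2002 has 30 days: 465 − 30 = 435 left.
October 2002 has 31 days: 435 − 31 = 404 left.
November 2002 has 30 days: 404 − 30 = 374 left.
December 2002 has 31 days: 374 − 31 = 343 left.
January 2003 has 31 days: 343 − 31 = 312 left.
February 2003 has 28 days (2003 is not a leap year): 312 − 28 = 284 left.
March 2003 has 31 days: 284 − 31 = 253 left.
April 2003 has 30 days: 253 − 30 = 223 left.
May 2003 has 31 days: 223 − 31 = 192 left.
June 2003 has 30 days: 192 − 30 = 162 left.
July 2003 has 31 days: 162 − 31 = 131 left.
August 2003 has 31 days: 131 − 31 = 100 left.
September 2003 has 30 days: 100 − 30 = 70 left.
October 2003 has 31 days: 70 − 31 = 39 left.
November 2003 has 30 days: 39 − 30 = 9 left.
9 days into December 2003 → December 9, 2003.
Counting back 410 days from December 9, 2003:
Going back 9 days from December 9, 2003 reaches the end of the previous month; 410 − 9 = 401 left.
November 2003 has 30 days: 401 − 30 = 371 left.
October 2003 has 31 days: 371 − 31 = 340 left.
September 2003 has 30 days: 340 − 30 = 310 left.
August 2003 has 31 days: 310 − 31 = 279 left.
July 2003 has 31 days: 279 − 31 = 248 left.
June 2003 has 30 days: 248 − 30 = 218 left.
May 2003 has 31 days: 218 − 31 = 187 left.
April 2003 has 30 days: 187 − 30 = 157 left.
March 2003 has 31 days: 157 − 31 = 126 left.
February 2003 has 28 days (2003 is not a leap year): 126 − 28 = 98 left.
January 2003 has 31 days: 98 − 31 = 67 left.
December 2002 has 31 days: 67 − 31 = 36 left.
November 2002 has 30 days: 36 − 30 = 6 left.
October 2002 has 31 days; 31 − 6 = 25 → October 25, 2002.
Subtracting 6 months from October 25, 2002:
month 10 − 6 = 4 → April 2002.
Day 25 is valid in April, giving April 25, 2002.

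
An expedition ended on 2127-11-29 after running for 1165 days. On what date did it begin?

Counting back 1165 days from November 29, 2127.
Going back 29 days from November 29, 2127 reaches the end of the previous month; 1165 − 29 = 1136 left.
October 2127 has 31 days: 1136 − 31 = 1105 left.
September 2127 has 30 days: 1105 − 30 = 1075 left.
August 2127 has 31 days: 1075 − 31 = 1044 left.
July 2127 has 31 days: 1044 − 31 = 1013 left.
June 2127 has 30 days: 1013 − 30 = 983 left.
May 2127 has 31 days: 983 − 31 = 952 left.
April 2127 has 30 days: 952 − 30 = 922 left.
March 2127 has 31 days: 922 − 31 = 891 left.
February 2127 has 28 days (2127 is not a leap year): 891 − 28 = 863 left.
January 2127 has 31 days: 863 − 31 = 832 left.
December 2126 has 31 days: 832 − 31 = 801 left.
November 2126 has 30 days: 801 − 30 = 771 left.
October 2126 has 31 days: 771 − 31 = 740 left.
September 2126 has 30 days: 740 − 30 = 710 left.
August 2126 has 31 days: 710 − 31 = 679 left.
July 2126 has 31 days: 679 − 31 = 648 left.
June 2126 has 30 days: 648 − 30 = 618 left.
May 2126 has 31 days: 618 − 31 = 587 left.
April 2126 has 30 days: 587 − 30 = 557 left.
March 2126 has 31 days: 557 − 31 = 526 left.
February 2126 has 28 days (2126 is not a leap year): 526 − 28 = 498 left.
January 2126 has 31 days: 498 − 31 = 467 left.
December 2125 has 31 days: 467 − 31 = 436 left.
November 2125 has 30 days: 436 − 30 = 406 left.
October 2125 has 31 days: 406 − 31 = 375 left.
September 2125 has 30 days: 375 − 30 = 345 left.
August 2125 has 31 days: 345 − 31 = 314 left.
July 2125 has 31 days: 314 − 31 = 283 left.
June 2125 has 30 days: 283 − 30 = 253 left.
May 2125 has 31 days: 253 − 31 = 222 left.
April 2125 has 30 days: 222 − 30 = 192 left.
March 2125 has 31 days: 192 − 31 = 161 left.
February 2125 has 28 days (2125 is not a leap year): 161 − 28 = 133 left.
January 2125 has 31 days: 133 − 31 = 102 left.
December 2124 has 31 days: 102 − 31 = 71 left.
November 2124 has 30 days: 71 − 30 = 41 left.
October 2124 has 31 days: 41 − 31 = 10 left.
September 2124 has 30 days; 30 − 10 = 20 → September 20, 2124.

September 20, 2124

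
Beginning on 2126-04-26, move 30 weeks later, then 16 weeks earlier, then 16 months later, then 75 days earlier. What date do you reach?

September 18, 2127

Counting forward 30 weeks (= 210 days) from April 26, 2126:
April has 30 days, so 30 − 26 = 4 days remain after April 26, 2126; 210 − 4 = 206 left.
May 2126 has 31 days: 206 − 31 = 175 left.
June 2126 has 30 days: 175 − 30 = 145 left.
July 2126 has 31 days: 145 − 31 = 114 left.
August 2126 has 31 days: 114 − 31 = 83 left.
September 2126 has 30 days: 83 − 30 = 53 left.
October 2126 has 31 days: 53 − 31 = 22 left.
22 days into November 2126 → November 22, 2126.
Subtracting 16 weeks (= 112 days) from November 22, 2126:
Going back 22 days from November 22, 2126 reaches the end of the previous month; 112 − 22 = 90 left.
October 2126 has 31 days: 90 − 31 = 59 left.
September 2126 has 30 days: 59 − 30 = 29 left.
August 2126 has 31 days; 31 − 29 = 2 → August 2, 2126.
Counting forward 16 months from August 2, 2126:
month 8 + 16 = 24, which is month 12 of year 2127 → December 2127.
Day 2 is valid in December, giving December 2, 2127.
Subtracting 75 days from December 2, 2127:
Going back 2 days from December 2, 2127 reaches the end of the previous month; 75 − 2 = 73 left.
November 2127 has 30 days: 73 − 30 = 43 left.
October 2127 has 31 days: 43 − 31 = 12 left.
September 2127 has 30 days; 30 − 12 = 18 → September 18, 2127.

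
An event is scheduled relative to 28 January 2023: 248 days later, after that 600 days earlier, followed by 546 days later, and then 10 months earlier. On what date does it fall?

October 10, 2022

Advancing 248 days from January 28, 2023:
January has 31 days, so 31 − 28 = 3 days remain after January 28, 2023; 248 − 3 = 245 left.
February 2023 has 28 days (2023 is not a leap year): 245 − 28 = 217 left.
March 2023 has 31 days: 217 − 31 = 186 left.
April 2023 has 30 days: 186 − 30 = 156 left.
May 2023 has 31 days: 156 − 31 = 125 left.
June 2023 has 30 days: 125 − 30 = 95 left.
July 2023 has 31 days: 95 − 31 = 64 left.
August 2023 has 31 days: 64 − 31 = 33 left.
September 2023 has 30 days: 33 − 30 = 3 left.
3 days into October 2023 → October 3, 2023.
Subtracting 600 days from October 3, 2023:
Going back 3 days from October 3, 2023 reaches the end of the previous month; 600 − 3 = 597 left.
September 2023 has 30 days: 597 − 30 = 567 left.
August 2023 has 31 days: 567 − 31 = 536 left.
July 2023 has 31 days: 536 − 31 = 505 left.
June 2023 has 30 days: 505 − 30 = 475 left.
May 2023 has 31 days: 475 − 31 = 444 left.
April 2023 has 30 days: 444 − 30 = 414 left.
March 2023 has 31 days: 414 − 31 = 383 left.
February 2023 has 28 days (2023 is not a leap year): 383 − 28 = 355 left.
January 2023 has 31 days: 355 − 31 = 324 left.
December 2022 has 31 days: 324 − 31 = 293 left.
November 2022 has 30 days: 293 − 30 = 263 left.
October 2022 has 31 days: 263 − 31 = 232 left.
September 2022 has 30 days: 232 − 30 = 202 left.
August 2022 has 31 days: 202 − 31 = 171 left.
July 2022 has 31 days: 171 − 31 = 140 left.
June 2022 has 30 days: 140 − 30 = 110 left.
May 2022 has 31 days: 110 − 31 = 79 left.
April 2022 has 30 days: 79 − 30 = 49 left.
March 2022 has 31 days: 49 − 31 = 18 left.
February 2022 has 28 days; 28 − 18 = 10 → February 10, 2022.
Adding 546 days from February 10, 2022:
February has 28 days, so 28 − 10 = 18 days remain after February 10, 2022; 546 − 18 = 528 left.
March 2022 has 31 days: 528 − 31 = 497 left.
April 2022 has 30 days: 497 − 30 = 467 left.
May 2022 has 31 days: 467 − 31 = 436 left.
June 2022 has 30 days: 436 − 30 = 406 left.
July 2022 has 31 days: 406 − 31 = 375 left.
August 2022 has 31 days: 375 − 31 = 344 left.
September 2022 has 30 days: 344 − 30 = 314 left.
October 2022 has 31 days: 314 − 31 = 283 left.
November 2022 has 30 days: 283 − 30 = 253 left.
December 2022 has 31 days: 253 − 31 = 222 left.
January 2023 has 31 days: 222 − 31 = 191 left.
February 2023 has 28 days (2023 is not a leap year): 191 − 28 = 163 left.
March 2023 has 31 days: 163 − 31 = 132 left.
April 2023 has 30 days: 132 − 30 = 102 left.
May 2023 has 31 days: 102 − 31 = 71 left.
June 2023 has 30 days: 71 − 30 = 41 left.
July 2023 has 31 days: 41 − 31 = 10 left.
10 days into August 2023 → August 10, 2023.
Counting back 10 months from August 10, 2023:
month 8 − 10 = -2, which is month 10 of year 2022 → October 2022.
Day 10 is valid in October, giving October 10, 2022.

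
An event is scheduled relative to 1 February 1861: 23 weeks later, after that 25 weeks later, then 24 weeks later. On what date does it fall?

Counting forward 23 weeks (= 161 days) from February 1, 1861:
February has 28 days, so 28 − 1 = 27 days remain after February 1, 1861; 161 − 27 = 134 left.
March 1861 has 31 days: 134 − 31 = 103 left.
April 1861 has 30 days: 103 − 30 = 73 left.
May 1861 has 31 days: 73 − 31 = 42 left.
June 1861 has 30 days: 42 − 30 = 12 left.
12 days into July 1861 → July 12, 1861.
Advancing 25 weeks (= 175 days) from July 12, 1861:
July has 31 days, so 31 − 12 = 19 days remain after July 12, 1861; 175 − 19 = 156 left.
August 1861 has 31 days: 156 − 31 = 125 left.
September 1861 has 30 days: 125 − 30 = 95 left.
October 1861 has 31 days: 95 − 31 = 64 left.
November 1861 has 30 days: 64 − 30 = 34 left.
December 1861 has 31 days: 34 − 31 = 3 left.
3 days into January 1862 → January 3, 1862.
Adding 24 weeks (= 168 days) from January 3, 1862:
January has 31 days, so 31 − 3 = 28 days remain after January 3, 1862; 168 − 28 = 140 left.
February 1862 has 28 days (1862 is not a leap year): 140 − 28 = 112 left.
March 1862 has 31 days: 112 − 31 = 81 left.
April 1862 has 30 days: 81 − 30 = 51 left.
May 1862 has 31 days: 51 − 31 = 20 left.
20 days into June 1862 → June 20, 1862.

June 20, 1862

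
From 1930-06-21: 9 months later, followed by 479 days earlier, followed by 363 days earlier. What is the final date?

Advancing 9 months from June 21, 1930:
month 6 + 9 = 15, which is month 3 of year 1931 → March 1931.
Day 21 is valid in March, giving March 21, 1931.
Counting back 479 days from March 21, 1931:
Going back 21 days from March 21, 1931 reaches the end of the previous month; 479 − 21 = 458 left.
February 1931 has 28 days (1931 is not a leap year): 458 − 28 = 430 left.
January 1931 has 31 days: 430 − 31 = 399 left.
December 1930 has 31 days: 399 − 31 = 368 left.
November 1930 has 30 days: 368 − 30 = 338 left.
October 1930 has 31 days: 338 − 31 = 307 left.
September 1930 has 30 days: 307 − 30 = 277 left.
August 1930 has 31 days: 277 − 31 = 246 left.
July 1930 has 31 days: 246 − 31 = 215 left.
June 1930 has 30 days: 215 − 30 = 185 left.
May 1930 has 31 days: 185 − 31 = 154 left.
April 1930 has 30 days: 154 − 30 = 124 left.
March 1930 has 31 days: 124 − 31 = 93 left.
February 1930 has 28 days (1930 is not a leap year): 93 − 28 = 65 left.
January 1930 has 31 days: 65 − 31 = 34 left.
December 1929 has 31 days: 34 − 31 = 3 left.
November 1929 has 30 days; 30 − 3 = 27 → November 27, 1929.
Counting back 363 days from November 27, 1929:
Going back 27 days from November 27, 1929 reaches the end of the previous month; 363 − 27 = 336 left.
October 1929 has 31 days: 336 − 31 = 305 left.
September 1929 has 30 days: 305 − 30 = 275 left.
August 1929 has 31 days: 275 − 31 = 244 left.
July 1929 has 31 days: 244 − 31 = 213 left.
June 1929 has 30 days: 213 − 30 = 183 left.
May 1929 has 31 days: 183 − 31 = 152 left.
April 1929 has 30 days: 152 − 30 = 122 left.
March 1929 has 31 days: 122 − 31 = 91 left.
February 1929 has 28 days (1929 is not a leap year): 91 − 28 = 63 left.
January 1929 has 31 days: 63 − 31 = 32 left.
December 1928 has 31 days: 32 − 31 = 1 left.
November 1928 has 30 days; 30 − 1 = 29 → November 29, 1928.

November 29, 1928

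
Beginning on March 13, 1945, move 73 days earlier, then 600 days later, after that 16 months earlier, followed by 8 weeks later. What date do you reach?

June 17, 1945

Going back 73 days from March 13, 1945:
Going back 13 days from March 13, 1945 reaches the end of the previous month; 73 − 13 = 60 left.
February 1945 has 28 days (1945 is not a leap year): 60 − 28 = 32 left.
January 1945 has 31 days: 32 − 31 = 1 left.
December 1944 has 31 days; 31 − 1 = 30 → December 30, 1944.
Counting forward 600 days from December 30, 1944:
December has 31 days, so 31 − 30 = 1 day remains after December 30, 1944; 600 − 1 = 599 left.
January 1945 has 31 days: 599 − 31 = 568 left.
February 1945 has 28 days (1945 is not a leap year): 568 − 28 = 540 left.
March 1945 has 31 days: 540 − 31 = 509 left.
April 1945 has 30 days: 509 − 30 = 479 left.
May 1945 has 31 days: 479 − 31 = 448 left.
June 1945 has 30 days: 448 − 30 = 418 left.
July 1945 has 31 days: 418 − 31 = 387 left.
August 1945 has 31 days: 387 − 31 = 356 left.
September 1945 has 30 days: 356 − 30 = 326 left.
October 1945 has 31 days: 326 − 31 = 295 left.
November 1945 has 30 days: 295 − 30 = 265 left.
December 1945 has 31 days: 265 − 31 = 234 left.
January 1946 has 31 days: 234 − 31 = 203 left.
February 1946 has 28 days (1946 is not a leap year): 203 − 28 = 175 left.
March 1946 has 31 days: 175 − 31 = 144 left.
April 1946 has 30 days: 144 − 30 = 114 left.
May 1946 has 31 days: 114 − 31 = 83 left.
June 1946 has 30 days: 83 − 30 = 53 left.
July 1946 has 31 days: 53 − 31 = 22 left.
22 days into August 1946 → August 22, 1946.
Counting back 16 months from August 22, 1946:
month 8 − 16 = -8, which is month 4 of year 1945 → April 1945.
Day 22 is valid in April, giving April 22, 1945.
Adding 8 weeks (= 56 days) from April 22, 1945:
April has 30 days, so 30 − 22 = 8 days remain after April 22, 1945; 56 − 8 = 48 left.
May 1945 has 31 days: 48 − 31 = 17 left.
17 days into June 1945 → June 17, 1945.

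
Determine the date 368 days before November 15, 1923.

Subtracting 368 days from November 15, 1923.
Going back 15 days from November 15, 1923 reaches the end of the previous month; 368 − 15 = 353 left.
October 1923 has 31 days: 353 − 31 = 322 left.
September 1923 has 30 days: 322 − 30 = 292 left.
August 1923 has 31 days: 292 − 31 = 261 left.
July 1923 has 31 days: 261 − 31 = 230 left.
June 1923 has 30 days: 230 − 30 = 200 left.
May 1923 has 31 days: 200 − 31 = 169 left.
April 1923 has 30 days: 169 − 30 = 139 left.
March 1923 has 31 days: 139 − 31 = 108 left.
February 1923 has 28 days (1923 is not a leap year): 108 − 28 = 80 left.
January 1923 has 31 days: 80 − 31 = 49 left.
December 1922 has 31 days: 49 − 31 = 18 left.
November 1922 has 30 days; 30 − 18 = 12 → November 12, 1922.

November 12, 1922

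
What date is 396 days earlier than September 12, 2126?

August 12, 2125

Going back 396 days from September 12, 2126.
Going back 12 days from September 12, 2126 reaches the end of the previous month; 396 − 12 = 384 left.
August 2126 has 31 days: 384 − 31 = 353 left.
July 2126 has 31 days: 353 − 31 = 322 left.
June 2126 has 30 days: 322 − 30 = 292 left.
May 2126 has 31 days: 292 − 31 = 261 left.
April 2126 has 30 days: 261 − 30 = 231 left.
March 2126 has 31 days: 231 − 31 = 200 left.
February 2126 has 28 days (2126 is not a leap year): 200 − 28 = 172 left.
January 2126 has 31 days: 172 − 31 = 141 left.
December 2125 has 31 days: 141 − 31 = 110 left.
November 2125 has 30 days: 110 − 30 = 80 left.
October 2125 has 31 days: 80 − 31 = 49 left.
September 2125 has 30 days: 49 − 30 = 19 left.
August 2125 has 31 days; 31 − 19 = 12 → August 12, 2125.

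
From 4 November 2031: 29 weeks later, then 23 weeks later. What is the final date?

November 2, 2032

Advancing 29 weeks (= 203 days) from November 4, 2031:
November has 30 days, so 30 − 4 = 26 days remain after November 4, 2031; 203 − 26 = 177 left.
December 2031 has 31 days: 177 − 31 = 146 left.
January 2032 has 31 days: 146 − 31 = 115 left.
February 2032 has 29 days (2032 is a leap year): 115 − 29 = 86 left.
March 2032 has 31 days: 86 − 31 = 55 left.
April 2032 has 30 days: 55 − 30 = 25 left.
25 days into May 2032 → May 25, 2032.
Counting forward 23 weeks (= 161 days) from May 25, 2032:
May has 31 days, so 31 − 25 = 6 days remain after May 25, 2032; 161 − 6 = 155 left.
June 2032 has 30 days: 155 − 30 = 125 left.
July 2032 has 31 days: 125 − 31 = 94 left.
August 2032 has 31 days: 94 − 31 = 63 left.
September 2032 has 30 days: 63 − 30 = 33 left.
October 2032 has 31 days: 33 − 31 = 2 left.
2 days into November 2032 → November 2, 2032.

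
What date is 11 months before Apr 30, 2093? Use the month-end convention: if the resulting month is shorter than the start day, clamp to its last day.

Subtracting 11 months from April 30, 2093.
month 4 − 11 = -7, which is month 5 of year 2092 → May 2092.
Day 30 is valid in May, giving May 30, 2092.

May 30, 2092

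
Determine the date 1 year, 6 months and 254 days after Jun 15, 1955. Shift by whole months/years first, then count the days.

Adding 1 year, 6 months and 254 days from June 15, 1955: first the month/year part, then the days.
+1 year → 1956; month 6 + 6 = 12 → December 1956.
Day 15 is valid in December, giving December 15, 1956.
Now add 254 days from December 15, 1956.
December has 31 days, so 31 − 15 = 16 days remain after December 15, 1956; 254 − 16 = 238 left.
January 1957 has 31 days: 238 − 31 = 207 left.
February 1957 has 28 days (1957 is not a leap year): 207 − 28 = 179 left.
March 1957 has 31 days: 179 − 31 = 148 left.
April 1957 has 30 days: 148 − 30 = 118 left.
May 1957 has 31 days: 118 − 31 = 87 left.
June 1957 has 30 days: 87 − 30 = 57 left.
July 1957 has 31 days: 57 − 31 = 26 left.
26 days into August 1957 → August 26, 1957.

August 26, 1957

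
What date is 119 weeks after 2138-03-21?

Advancing 119 weeks = 833 days from March 21, 2138.
March has 31 days, so 31 − 21 = 10 days remain after March 21, 2138; 833 − 10 = 823 left.
April 2138 has 30 days: 823 − 30 = 793 left.
May 2138 has 31 days: 793 − 31 = 762 left.
June 2138 has 30 days: 762 − 30 = 732 left.
July 2138 has 31 days: 732 − 31 = 701 left.
August 2138 has 31 days: 701 − 31 = 670 left.
September 2138 has 30 days: 670 − 30 = 640 left.
October 2138 has 31 days: 640 − 31 = 609 left.
November 2138 has 30 days: 609 − 30 = 579 left.
December 2138 has 31 days: 579 − 31 = 548 left.
January 2139 has 31 days: 548 − 31 = 517 left.
February 2139 has 28 days (2139 is not a leap year): 517 − 28 = 489 left.
March 2139 has 31 days: 489 − 31 = 458 left.
April 2139 has 30 days: 458 − 30 = 428 left.
May 2139 has 31 days: 428 − 31 = 397 left.
June 2139 has 30 days: 397 − 30 = 367 left.
July 2139 has 31 days: 367 − 31 = 336 left.
August 2139 has 31 days: 336 − 31 = 305 left.
September 2139 has 30 days: 305 − 30 = 275 left.
October 2139 has 31 days: 275 − 31 = 244 left.
November 2139 has 30 days: 244 − 30 = 214 left.
December 2139 has 31 days: 214 − 31 = 183 left.
January 2140 has 31 days: 183 − 31 = 152 left.
February 2140 has 29 days (2140 is a leap year): 152 − 29 = 123 left.
March 2140 has 31 days: 123 − 31 = 92 left.
April 2140 has 30 days: 92 − 30 = 62 left.
May 2140 has 31 days: 62 − 31 = 31 left.
June 2140 has 30 days: 31 − 30 = 1 left.
1 day into July 2140 → July 1, 2140.

July 1, 2140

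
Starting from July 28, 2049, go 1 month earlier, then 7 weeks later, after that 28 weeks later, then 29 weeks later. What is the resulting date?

Going back 1 month from July 28, 2049:
month 7 − 1 = 6 → June 2049.
Day 28 is valid in June, giving June 28, 2049.
Advancing 7 weeks (= 49 days) from June 28, 2049:
June has 30 days, so 30 − 28 = 2 days remain after June 28, 2049; 49 − 2 = 47 left.
July 2049 has 31 days: 47 − 31 = 16 left.
16 days into August 2049 → August 16, 2049.
Advancing 28 weeks (= 196 days) from August 16, 2049:
August has 31 days, so 31 − 16 = 15 days remain after August 16, 2049; 196 − 15 = 181 left.
September 2049 has 30 days: 181 − 30 = 151 left.
October 2049 has 31 days: 151 − 31 = 120 left.
November 2049 has 30 days: 120 − 30 = 90 left.
December 2049 has 31 days: 90 − 31 = 59 left.
January 2050 has 31 days: 59 − 31 = 28 left.
28 days into February 2050 → February 28, 2050.
Counting forward 29 weeks (= 203 days) from February 28, 2050:
February has 28 days, so 28 − 28 = 0 days remain after February 28, 2050; 203 − 0 = 203 left.
March 2050 has 31 days: 203 − 31 = 172 left.
April 2050 has 30 days: 172 − 30 = 142 left.
May 2050 has 31 days: 142 − 31 = 111 left.
June 2050 has 30 days: 111 − 30 = 81 left.
July 2050 has 31 days: 81 − 31 = 50 left.
August 2050 has 31 days: 50 − 31 = 19 left.
19 days into September 2050 → September 19, 2050.

September 19, 2050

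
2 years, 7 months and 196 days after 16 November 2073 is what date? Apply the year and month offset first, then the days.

Adding 2 years, 7 months and 196 days from November 16, 2073: first the month/year part, then the days.
+2 years → 2075; month 11 + 7 = 18, which is month 6 of year 2076 → June 2076.
Day 16 is valid in June, giving June 16, 2076.
Now add 196 days from June 16, 2076.
June has 30 days, so 30 − 16 = 14 days remain after June 16, 2076; 196 − 14 = 182 left.
July 2076 has 31 days: 182 − 31 = 151 left.
August 2076 has 31 days: 151 − 31 = 120 left.
September 2076 has 30 days: 120 − 30 = 90 left.
October 2076 has 31 days: 90 − 31 = 59 left.
November 2076 has 30 days: 59 − 30 = 29 left.
29 days into December 2076 → December 29, 2076.

December 29, 2076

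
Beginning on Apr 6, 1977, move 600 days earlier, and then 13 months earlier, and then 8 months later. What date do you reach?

Subtracting 600 days from April 6, 1977:
Going back 6 days from April 6, 1977 reaches the end of the previous month; 600 − 6 = 594 left.
March 1977 has 31 days: 594 − 31 = 563 left.
February 1977 has 28 days (1977 is not a leap year): 563 − 28 = 535 left.
January 1977 has 31 days: 535 − 31 = 504 left.
December 1976 has 31 days: 504 − 31 = 473 left.
November 1976 has 30 days: 473 − 30 = 443 left.
October 1976 has 31 days: 443 − 31 = 412 left.
September 1976 has 30 days: 412 − 30 = 382 left.
August 1976 has 31 days: 382 − 31 = 351 left.
July 1976 has 31 days: 351 − 31 = 320 left.
June 1976 has 30 days: 320 − 30 = 290 left.
May 1976 has 31 days: 290 − 31 = 259 left.
April 1976 has 30 days: 259 − 30 = 229 left.
March 1976 has 31 days: 229 − 31 = 198 left.
February 1976 has 29 days (1976 is a leap year): 198 − 29 = 169 left.
January 1976 has 31 days: 169 − 31 = 138 left.
December 1975 has 31 days: 138 − 31 = 107 left.
November 1975 has 30 days: 107 − 30 = 77 left.
October 1975 has 31 days: 77 − 31 = 46 left.
September 1975 has 30 days: 46 − 30 = 16 left.
August 1975 has 31 days; 31 − 16 = 15 → August 15, 1975.
Counting back 13 months from August 15, 1975:
month 8 − 13 = -5, which is month 7 of year 1974 → July 1974.
Day 15 is valid in July, giving July 15, 1974.
Advancing 8 months from July 15, 1974:
month 7 + 8 = 15, which is month 3 of year 1975 → March 1975.
Day 15 is valid in March, giving March 15, 1975.

March 15, 1975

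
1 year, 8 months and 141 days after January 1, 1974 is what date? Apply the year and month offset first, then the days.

January 20, 1976

Advancing 1 year, 8 months and 141 days from January 1, 1974: first the month/year part, then the days.
+1 year → 1975; month 1 + 8 = 9 → September 1975.
Day 1 is valid in September, giving September 1, 1975.
Now add 141 days from September 1, 1975.
September has 30 days, so 30 − 1 = 29 days remain after September 1, 1975; 141 − 29 = 112 left.
October 1975 has 31 days: 112 − 31 = 81 left.
November 1975 has 30 days: 81 − 30 = 51 left.
December 1975 has 31 days: 51 − 31 = 20 left.
20 days into January 1976 → January 20, 1976.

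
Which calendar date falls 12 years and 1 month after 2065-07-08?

August 8, 2077

Adding 12 years and 1 month from July 8, 2065.
+12 years → 2077; month 7 + 1 = 8 → August 2077.
Day 8 is valid in August, giving August 8, 2077.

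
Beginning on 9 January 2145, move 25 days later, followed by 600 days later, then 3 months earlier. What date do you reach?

June 26, 2146

Advancing 25 days from January 9, 2145:
January has 31 days, so 31 − 9 = 22 days remain after January 9, 2145; 25 − 22 = 3 left.
3 days into February 2145 → February 3, 2145.
Adding 600 days from February 3, 2145:
February has 28 days, so 28 − 3 = 25 days remain after February 3, 2145; 600 − 25 = 575 left.
March 2145 has 31 days: 575 − 31 = 544 left.
April 2145 has 30 days: 544 − 30 = 514 left.
May 2145 has 31 days: 514 − 31 = 483 left.
June 2145 has 30 days: 483 − 30 = 453 left.
July 2145 has 31 days: 453 − 31 = 422 left.
August 2145 has 31 days: 422 − 31 = 391 left.
September 2145 has 30 days: 391 − 30 = 361 left.
October 2145 has 31 days: 361 − 31 = 330 left.
November 2145 has 30 days: 330 − 30 = 300 left.
December 2145 has 31 days: 300 − 31 = 269 left.
January 2146 has 31 days: 269 − 31 = 238 left.
February 2146 has 28 days (2146 is not a leap year): 238 − 28 = 210 left.
March 2146 has 31 days: 210 − 31 = 179 left.
April 2146 has 30 days: 179 − 30 = 149 left.
May 2146 has 31 days: 149 − 31 = 118 left.
June 2146 has 30 days: 118 − 30 = 88 left.
July 2146 has 31 days: 88 − 31 = 57 left.
August 2146 has 31 days: 57 − 31 = 26 left.
26 days into September 2146 → September 26, 2146.
Subtracting 3 months from September 26, 2146:
month 9 − 3 = 6 → June 2146.
Day 26 is valid in June, giving June 26, 2146.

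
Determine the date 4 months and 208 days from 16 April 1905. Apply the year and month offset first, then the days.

Counting forward 4 months and 208 days from April 16, 1905: first the month/year part, then the days.
month 4 + 4 = 8 → August 1905.
Day 16 is valid in August, giving August 16, 1905.
Now add 208 days from August 16, 1905.
August has 31 days, so 31 − 16 = 15 days remain after August 16, 1905; 208 − 15 = 193 left.
September 1905 has 30 days: 193 − 30 = 163 left.
October 1905 has 31 days: 163 − 31 = 132 left.
November 1905 has 30 days: 132 − 30 = 102 left.
December 1905 has 31 days: 102 − 31 = 71 left.
January 1906 has 31 days: 71 − 31 = 40 left.
February 1906 has 28 days (1906 is not a leap year): 40 − 28 = 12 left.
12 days into March 1906 → March 12, 1906.

March 12, 1906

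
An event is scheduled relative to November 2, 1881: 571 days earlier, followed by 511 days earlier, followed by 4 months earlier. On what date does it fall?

July 16, 1878

Counting back 571 days from November 2, 1881:
Going back 2 days from November 2, 1881 reaches the end of the previous month; 571 − 2 = 569 left.
October 1881 has 31 days: 569 − 31 = 538 left.
September 1881 has 30 days: 538 − 30 = 508 left.
August 1881 has 31 days: 508 − 31 = 477 left.
July 1881 has 31 days: 477 − 31 = 446 left.
June 1881 has 30 days: 446 − 30 = 416 left.
May 1881 has 31 days: 416 − 31 = 385 left.
April 1881 has 30 days: 385 − 30 = 355 left.
March 1881 has 31 days: 355 − 31 = 324 left.
February 1881 has 28 days (1881 is not a leap year): 324 − 28 = 296 left.
January 1881 has 31 days: 296 − 31 = 265 left.
December 1880 has 31 days: 265 − 31 = 234 left.
November 1880 has 30 days: 234 − 30 = 204 left.
October 1880 has 31 days: 204 − 31 = 173 left.
September 1880 has 30 days: 173 − 30 = 143 left.
August 1880 has 31 days: 143 − 31 = 112 left.
July 1880 has 31 days: 112 − 31 = 81 left.
June 1880 has 30 days: 81 − 30 = 51 left.
May 1880 has 31 days: 51 − 31 = 20 left.
April 1880 has 30 days; 30 − 20 = 10 → April 10, 1880.
Going back 511 days from April 10, 1880:
Going back 10 days from April 10, 1880 reaches the end of the previous month; 511 − 10 = 501 left.
March 1880 has 31 days: 501 − 31 = 470 left.
February 1880 has 29 days (1880 is a leap year): 470 − 29 = 441 left.
January 1880 has 31 days: 441 − 31 = 410 left.
December 1879 has 31 days: 410 − 31 = 379 left.
November 1879 has 30 days: 379 − 30 = 349 left.
October 1879 has 31 days: 349 − 31 = 318 left.
September 1879 has 30 days: 318 − 30 = 288 left.
August 1879 has 31 days: 288 − 31 = 257 left.
July 1879 has 31 days: 257 − 31 = 226 left.
June 1879 has 30 days: 226 − 30 = 196 left.
May 1879 has 31 days: 196 − 31 = 165 left.
April 1879 has 30 days: 165 − 30 = 135 left.
March 1879 has 31 days: 135 − 31 = 104 left.
February 1879 has 28 days (1879 is not a leap year): 104 − 28 = 76 left.
January 1879 has 31 days: 76 − 31 = 45 left.
December 1878 has 31 days: 45 − 31 = 14 left.
November 1878 has 30 days; 30 − 14 = 16 → November 16, 1878.
Going back 4 months from November 16, 1878:
month 11 − 4 = 7 → July 1878.
Day 16 is valid in July, giving July 16, 1878.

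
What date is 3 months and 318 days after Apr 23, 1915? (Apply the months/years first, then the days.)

Adding 3 months and 318 days from April 23, 1915: first the month/year part, then the days.
month 4 + 3 = 7 → July 1915.
Day 23 is valid in July, giving July 23, 1915.
Now add 318 days from July 23, 1915.
July has 31 days, so 31 − 23 = 8 days remain after July 23, 1915; 318 − 8 = 310 left.
August 1915 has 31 days: 310 − 31 = 279 left.
September 1915 has 30 days: 279 − 30 = 249 left.
October 1915 has 31 days: 249 − 31 = 218 left.
November 1915 has 30 days: 218 − 30 = 188 left.
December 1915 has 31 days: 188 − 31 = 157 left.
January 1916 has 31 days: 157 − 31 = 126 left.
February 1916 has 29 days (1916 is a leap year): 126 − 29 = 97 left.
March 1916 has 31 days: 97 − 31 = 66 left.
April 1916 has 30 days: 66 − 30 = 36 left.
May 1916 has 31 days: 36 − 31 = 5 left.
5 days into June 1916 → June 5, 1916.

June 5, 1916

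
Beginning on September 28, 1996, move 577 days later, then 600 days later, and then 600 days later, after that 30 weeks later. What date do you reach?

Counting forward 577 days from September 28, 1996:
September has 30 days, so 30 − 28 = 2 days remain after September 28, 1996; 577 − 2 = 575 left.
October 1996 has 31 days: 575 − 31 = 544 left.
November 1996 has 30 days: 544 − 30 = 514 left.
December 1996 has 31 days: 514 − 31 = 483 left.
January 1997 has 31 days: 483 − 31 = 452 left.
February 1997 has 28 days (1997 is not a leap year): 452 − 28 = 424 left.
March 1997 has 31 days: 424 − 31 = 393 left.
April 1997 has 30 days: 393 − 30 = 363 left.
May 1997 has 31 days: 363 − 31 = 332 left.
June 1997 has 30 days: 332 − 30 = 302 left.
July 1997 has 31 days: 302 − 31 = 271 left.
August 1997 has 31 days: 271 − 31 = 240 left.
September 1997 has 30 days: 240 − 30 = 210 left.
October 1997 has 31 days: 210 − 31 = 179 left.
November 1997 has 30 days: 179 − 30 = 149 left.
December 1997 has 31 days: 149 − 31 = 118 left.
January 1998 has 31 days: 118 − 31 = 87 left.
February 1998 has 28 days (1998 is not a leap year): 87 − 28 = 59 left.
March 1998 has 31 days: 59 − 31 = 28 left.
28 days into April 1998 → April 28, 1998.
Adding 600 days from April 28, 1998:
April has 30 days, so 30 − 28 = 2 days remain after April 28, 1998; 600 − 2 = 598 left.
May 1998 has 31 days: 598 − 31 = 567 left.
June 1998 has 30 days: 567 − 30 = 537 left.
July 1998 has 31 days: 537 − 31 = 506 left.
August 1998 has 31 days: 506 − 31 = 475 left.
September 1998 has 30 days: 475 − 30 = 445 left.
October 1998 has 31 days: 445 − 31 = 414 left.
November 1998 has 30 days: 414 − 30 = 384 left.
December 1998 has 31 days: 384 − 31 = 353 left.
January 1999 has 31 days: 353 − 31 = 322 left.
February 1999 has 28 days (1999 is not a leap year): 322 − 28 = 294 left.
March 1999 has 31 days: 294 − 31 = 263 left.
April 1999 has 30 days: 263 − 30 = 233 left.
May 1999 has 31 days: 233 − 31 = 202 left.
June 1999 has 30 days: 202 − 30 = 172 left.
July 1999 has 31 days: 172 − 31 = 141 left.
August 1999 has 31 days: 141 − 31 = 110 left.
September 1999 has 30 days: 110 − 30 = 80 left.
October 1999 has 31 days: 80 − 31 = 49 left.
November 1999 has 30 days: 49 − 30 = 19 left.
19 days into December 1999 → December 19, 1999.
Counting forward 600 days from December 19, 1999:
December has 31 days, so 31 − 19 = 12 days remain after December 19, 1999; 600 − 12 = 588 left.
January 2000 has 31 days: 588 − 31 = 557 left.
February 2000 has 29 days (2000 is a leap year (divisible by 400)): 557 − 29 = 528 left.
March 2000 has 31 days: 528 − 31 = 497 left.
April 2000 has 30 days: 497 − 30 = 467 left.
May 2000 has 31 days: 467 − 31 = 436 left.
June 2000 has 30 days: 436 − 30 = 406 left.
July 2000 has 31 days: 406 − 31 = 375 left.
August 2000 has 31 days: 375 − 31 = 344 left.
September 2000 has 30 days: 344 − 30 = 314 left.
October 2000 has 31 days: 314 − 31 = 283 left.
November 2000 has 30 days: 283 − 30 = 253 left.
December 2000 has 31 days: 253 − 31 = 222 left.
January 2001 has 31 days: 222 − 31 = 191 left.
February 2001 has 28 days (2001 is not a leap year): 191 − 28 = 163 left.
March 2001 has 31 days: 163 − 31 = 132 left.
April 2001 has 30 days: 132 − 30 = 102 left.
May 2001 has 31 days: 102 − 31 = 71 left.
June 2001 has 30 days: 71 − 30 = 41 left.
July 2001 has 31 days: 41 − 31 = 10 left.
10 days into August 2001 → August 10, 2001.
Adding 30 weeks (= 210 days) from August 10, 2001:
August has 31 days, so 31 − 10 = 21 days remain after August 10, 2001; 210 − 21 = 189 left.
September 2001 has 30 days: 189 − 30 = 159 left.
October 2001 has 31 days: 159 − 31 = 128 left.
November 2001 has 30 days: 128 − 30 = 98 left.
December 2001 has 31 days: 98 − 31 = 67 left.
January 2002 has 31 days: 67 − 31 = 36 left.
February 2002 has 28 days (2002 is not a leap year): 36 − 28 = 8 left.
8 days into March 2002 → March 8, 2002.

March 8, 2002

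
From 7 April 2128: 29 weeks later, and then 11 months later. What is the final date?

Advancing 29 weeks (= 203 days) from April 7, 2128:
April has 30 days, so 30 − 7 = 23 days remain after April 7, 2128; 203 − 23 = 180 left.
May 2128 has 31 days: 180 − 31 = 149 left.
June 2128 has 30 days: 149 − 30 = 119 left.
July 2128 has 31 days: 119 − 31 = 88 left.
August 2128 has 31 days: 88 − 31 = 57 left.
September 2128 has 30 days: 57 − 30 = 27 left.
27 days into October 2128 → October 27, 2128.
Advancing 11 months from October 27, 2128:
month 10 + 11 = 21, which is month 9 of year 2129 → September 2129.
Day 27 is valid in September, giving September 27, 2129.

September 27, 2129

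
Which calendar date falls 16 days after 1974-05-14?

Advancing 16 days from May 14, 1974.
May has 31 days; 14 + 16 = 30, still in May.

May 30, 1974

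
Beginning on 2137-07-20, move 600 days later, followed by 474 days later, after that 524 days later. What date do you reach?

Adding 600 days from July 20, 2137:
July has 31 days, so 31 − 20 = 11 days remain after July 20, 2137; 600 − 11 = 589 left.
August 2137 has 31 days: 589 − 31 = 558 left.
September 2137 has 30 days: 558 − 30 = 528 left.
October 2137 has 31 days: 528 − 31 = 497 left.
November 2137 has 30 days: 497 − 30 = 467 left.
December 2137 has 31 days: 467 − 31 = 436 left.
January 2138 has 31 days: 436 − 31 = 405 left.
February 2138 has 28 days (2138 is not a leap year): 405 − 28 = 377 left.
March 2138 has 31 days: 377 − 31 = 346 left.
April 2138 has 30 days: 346 − 30 = 316 left.
May 2138 has 31 days: 316 − 31 = 285 left.
June 2138 has 30 days: 285 − 30 = 255 left.
July 2138 has 31 days: 255 − 31 = 224 left.
August 2138 has 31 days: 224 − 31 = 193 left.
September 2138 has 30 days: 193 − 30 = 163 left.
October 2138 has 31 days: 163 − 31 = 132 left.
November 2138 has 30 days: 132 − 30 = 102 left.
December 2138 has 31 days: 102 − 31 = 71 left.
January 2139 has 31 days: 71 − 31 = 40 left.
February 2139 has 28 days (2139 is not a leap year): 40 − 28 = 12 left.
12 days into March 2139 → March 12, 2139.
Adding 474 days from March 12, 2139:
March has 31 days, so 31 − 12 = 19 days remain after March 12, 2139; 474 − 19 = 455 left.
April 2139 has 30 days: 455 − 30 = 425 left.
May 2139 has 31 days: 425 − 31 = 394 left.
June 2139 has 30 days: 394 − 30 = 364 left.
July 2139 has 31 days: 364 − 31 = 333 left.
August 2139 has 31 days: 333 − 31 = 302 left.
September 2139 has 30 days: 302 − 30 = 272 left.
October 2139 has 31 days: 272 − 31 = 241 left.
November 2139 has 30 days: 241 − 30 = 211 left.
December 2139 has 31 days: 211 − 31 = 180 left.
January 2140 has 31 days: 180 − 31 = 149 left.
February 2140 has 29 days (2140 is a leap year): 149 − 29 = 120 left.
March 2140 has 31 days: 120 − 31 = 89 left.
April 2140 has 30 days: 89 − 30 = 59 left.
May 2140 has 31 days: 59 − 31 = 28 left.
28 days into June 2140 → June 28, 2140.
Adding 524 days from June 28, 2140:
June has 30 days, so 30 − 28 = 2 days remain after June 28, 2140; 524 − 2 = 522 left.
July 2140 has 31 days: 522 − 31 = 491 left.
August 2140 has 31 days: 491 − 31 = 460 left.
September 2140 has 30 days: 460 − 30 = 430 left.
October 2140 has 31 days: 430 − 31 = 399 left.
November 2140 has 30 days: 399 − 30 = 369 left.
December 2140 has 31 days: 369 − 31 = 338 left.
January 2141 has 31 days: 338 − 31 = 307 left.
February 2141 has 28 days (2141 is not a leap year): 307 − 28 = 279 left.
March 2141 has 31 days: 279 − 31 = 248 left.
April 2141 has 30 days: 248 − 30 = 218 left.
May 2141 has 31 days: 218 − 31 = 187 left.
June 2141 has 30 days: 187 − 30 = 157 left.
July 2141 has 31 days: 157 − 31 = 126 left.
August 2141 has 31 days: 126 − 31 = 95 left.
September 2141 has 30 days: 95 − 30 = 65 left.
October 2141 has 31 days: 65 − 31 = 34 left.
November 2141 has 30 days: 34 − 30 = 4 left.
4 days into December 2141 → December 4, 2141.

December 4, 2141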